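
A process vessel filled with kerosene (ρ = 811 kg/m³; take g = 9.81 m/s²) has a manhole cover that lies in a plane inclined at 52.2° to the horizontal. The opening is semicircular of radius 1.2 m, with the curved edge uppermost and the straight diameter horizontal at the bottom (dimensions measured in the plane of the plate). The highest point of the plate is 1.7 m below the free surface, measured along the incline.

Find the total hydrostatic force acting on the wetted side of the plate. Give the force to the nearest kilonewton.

γ = ρg = 811 × 9.81 / 1000 = 7.95591 kN/m³.
Let θ = 52.2° be the plate's angle to the horizontal; measure y along the incline from where the plane meets the free surface. Vertical depth h = y·sinθ with sinθ = 0.790155.
The centroid lies 4r/(3π) = 0.509296 m above the diameter, so r − 4r/(3π) = 1.2 − 0.509296 = 0.690704 m below the topmost point, so y_c = 1.7 + 0.690704 = 2.3907 m and h_c = 2.3907 × 0.790155 = 1.88902 m.
A = πr²/2 = π × 1.2²/2 = 2.26195 m².
Resultant F = γ·h_c·A = 7.95591 × 1.88902 × 2.26195 = 33.9946 kN.

F ≈ 34 kN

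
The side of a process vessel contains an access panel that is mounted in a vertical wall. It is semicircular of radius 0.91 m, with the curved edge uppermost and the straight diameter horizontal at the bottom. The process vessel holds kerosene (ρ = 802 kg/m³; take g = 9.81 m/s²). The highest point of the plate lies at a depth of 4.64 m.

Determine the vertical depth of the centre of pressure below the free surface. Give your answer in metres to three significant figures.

h_p = 5.17 m

γ = ρg = 802 × 9.81 / 1000 = 7.86762 kN/m³.
The centroid lies 4r/(3π) = 0.386216 m above the diameter, so r − 4r/(3π) = 0.91 − 0.386216 = 0.523784 m below the topmost point, so the centroid depth is h_c = 4.64 + 0.523784 = 5.16378 m.
A = πr²/2 = π × 0.91²/2 = 1.30078 m².
Resultant F = γ·h_c·A = 7.86762 × 5.16378 × 1.30078 = 52.8463 kN.
I_c = (π/8 − 8/(9π))·r⁴ = 0.109757 × 0.91⁴ = 0.0752658 m⁴.
Centre of pressure: y_p = y_c + I_c/(y_c·A) = 5.16378 + 0.0752658/(5.16378 × 1.30078) = 5.16378 + 0.0112054 = 5.17499 m along the plane.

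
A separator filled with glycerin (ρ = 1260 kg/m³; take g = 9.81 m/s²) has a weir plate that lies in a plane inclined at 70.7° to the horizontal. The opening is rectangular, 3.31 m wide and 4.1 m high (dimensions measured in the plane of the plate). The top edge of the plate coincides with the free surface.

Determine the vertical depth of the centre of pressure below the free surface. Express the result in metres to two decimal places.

γ = ρg = 1260 × 9.81 / 1000 = 12.3606 kN/m³.
Let θ = 70.7° be the plate's angle to the horizontal; measure y along the incline from where the plane meets the free surface. Vertical depth h = y·sinθ with sinθ = 0.943801.
The centroid lies 4.1/2 = 2.05 m below the top edge, so y_c = 2.05 m and h_c = 2.05 × 0.943801 = 1.93479 m.
A = 3.31 × 4.1 = 13.571 m².
Resultant F = γ·h_c·A = 12.3606 × 1.93479 × 13.571 = 324.553 kN.
I_c = b·h³/12 = 3.31 × 4.1³/12 = 19.0107 m⁴.
Centre of pressure: y_p = y_c + I_c/(y_c·A) = 2.05 + 19.0107/(2.05 × 13.571) = 2.05 + 0.683333 = 2.73333 m along the plane.
Vertically, h_p = y_p·sinθ = 2.73333 × 0.943801 = 2.57972 m.

h_p = 2.58 m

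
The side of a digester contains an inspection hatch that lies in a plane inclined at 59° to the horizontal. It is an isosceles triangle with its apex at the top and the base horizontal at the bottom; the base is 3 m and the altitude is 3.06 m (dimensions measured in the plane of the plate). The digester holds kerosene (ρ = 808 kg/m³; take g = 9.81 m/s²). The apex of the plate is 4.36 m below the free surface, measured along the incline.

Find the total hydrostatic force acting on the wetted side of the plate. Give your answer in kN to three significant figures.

F ≈ 200 kN

γ = ρg = 808 × 9.81 / 1000 = 7.92648 kN/m³.
Let θ = 59° be the plate's angle to the horizontal; measure y along the incline from where the plane meets the free surface. Vertical depth h = y·sinθ with sinθ = 0.857167.
With the apex up, the centroid sits 2h/3 = 2 × 3.06/3 = 2.04 m below the apex, so y_c = 4.36 + 2.04 = 6.4 m and h_c = 6.4 × 0.857167 = 5.48587 m.
A = ½ × 3 × 3.06 = 4.59 m².
Resultant F = γ·h_c·A = 7.92648 × 5.48587 × 4.59 = 199.59 kN.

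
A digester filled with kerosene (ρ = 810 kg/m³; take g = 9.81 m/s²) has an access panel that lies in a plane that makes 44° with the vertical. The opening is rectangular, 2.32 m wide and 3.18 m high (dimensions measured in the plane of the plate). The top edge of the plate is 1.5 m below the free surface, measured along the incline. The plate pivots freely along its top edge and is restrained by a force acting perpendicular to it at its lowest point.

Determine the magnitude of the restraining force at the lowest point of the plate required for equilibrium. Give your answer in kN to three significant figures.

P ≈ 76.3 kN

γ = ρg = 810 × 9.81 / 1000 = 7.9461 kN/m³.
The plate makes 44° with the vertical, i.e. θ = 90° − 44° = 46° to the horizontal. Measuring y along the incline from the free-surface line, vertical depth h = y·sinθ with sinθ = 0.719340.
The centroid lies 3.18/2 = 1.59 m below the top edge, so y_c = 1.5 + 1.59 = 3.09 m and h_c = 3.09 × 0.719340 = 2.22276 m.
A = 2.32 × 3.18 = 7.3776 m².
Resultant F = γ·h_c·A = 7.9461 × 2.22276 × 7.3776 = 130.305 kN.
I_c = b·h³/12 = 2.32 × 3.18³/12 = 6.2171 m⁴.
Centre of pressure: y_p = y_c + I_c/(y_c·A) = 3.09 + 6.2171/(3.09 × 7.3776) = 3.09 + 0.272718 = 3.36272 m along the plane.
The resultant acts 1.59 + 0.272718 = 1.86272 m (along the plate) below the hinge at the top edge, so the moment about the hinge is M = F × 1.86272 = 130.305 × 1.86272 = 242.722 kN·m.
A normal force at the bottom, 3.18 m from the hinge, must supply this moment: P = 242.722/3.18 = 76.3277 kN.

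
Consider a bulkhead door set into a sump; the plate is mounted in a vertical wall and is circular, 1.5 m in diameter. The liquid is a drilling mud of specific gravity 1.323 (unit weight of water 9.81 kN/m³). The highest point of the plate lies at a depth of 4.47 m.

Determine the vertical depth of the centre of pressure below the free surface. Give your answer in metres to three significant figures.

γ = 1.323 × 9.81 = 12.97863 kN/m³.
The centroid is at the centre, 0.75 m below the top of the plate, so the centroid depth is h_c = 4.47 + 0.75 = 5.22 m.
A = π(0.75)² = 1.76715 m².
Resultant F = γ·h_c·A = 12.97863 × 5.22 × 1.76715 = 119.722 kN.
I_c = πr⁴/4 = π × 0.75⁴/4 = 0.248505 m⁴.
Centre of pressure: y_p = y_c + I_c/(y_c·A) = 5.22 + 0.248505/(5.22 × 1.76715) = 5.22 + 0.0269396 = 5.24694 m along the plane.

h_p = 5.25 m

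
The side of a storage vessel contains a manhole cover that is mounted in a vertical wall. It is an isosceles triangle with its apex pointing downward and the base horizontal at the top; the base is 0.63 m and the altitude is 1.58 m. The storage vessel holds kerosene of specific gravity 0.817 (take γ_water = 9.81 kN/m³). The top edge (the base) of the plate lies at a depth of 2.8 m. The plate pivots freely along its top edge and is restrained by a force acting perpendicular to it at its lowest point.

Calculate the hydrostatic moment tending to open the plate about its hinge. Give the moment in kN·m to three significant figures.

M ≈ 7.54 kN·m

γ = 0.817 × 9.81 = 8.01477 kN/m³.
With the apex down, the centroid sits h/3 = 1.58/3 = 0.526667 m below the base (the top edge), so the centroid depth is h_c = 2.8 + 0.526667 = 3.32667 m.
A = ½ × 0.63 × 1.58 = 0.4977 m².
Resultant F = γ·h_c·A = 8.01477 × 3.32667 × 0.4977 = 13.2699 kN.
I_c = b·h³/36 = 0.63 × 1.58³/36 = 0.0690255 m⁴.
Centre of pressure: y_p = y_c + I_c/(y_c·A) = 3.32667 + 0.0690255/(3.32667 × 0.4977) = 3.32667 + 0.04169 = 3.36836 m along the plane.
The resultant acts 0.526667 + 0.04169 = 0.568357 m (along the plate) below the hinge at the top edge, so the moment about the hinge is M = F × 0.568357 = 13.2699 × 0.568357 = 7.54204 kN·m.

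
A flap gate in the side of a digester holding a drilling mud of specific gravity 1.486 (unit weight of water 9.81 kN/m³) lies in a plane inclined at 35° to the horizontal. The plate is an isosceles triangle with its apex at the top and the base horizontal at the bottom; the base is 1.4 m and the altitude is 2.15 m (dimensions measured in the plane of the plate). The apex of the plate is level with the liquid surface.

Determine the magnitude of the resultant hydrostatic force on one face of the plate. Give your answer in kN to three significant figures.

γ = 1.486 × 9.81 = 14.57766 kN/m³.
Let θ = 35° be the plate's angle to the horizontal; measure y along the incline from where the plane meets the free surface. Vertical depth h = y·sinθ with sinθ = 0.573576.
With the apex up, the centroid sits 2h/3 = 2 × 2.15/3 = 1.43333 m below the apex, so y_c = 1.43333 m and h_c = 1.43333 × 0.573576 = 0.822124 m.
A = ½ × 1.4 × 2.15 = 1.505 m².
Resultant F = γ·h_c·A = 14.57766 × 0.822124 × 1.505 = 18.0369 kN.

F ≈ 18.0 kN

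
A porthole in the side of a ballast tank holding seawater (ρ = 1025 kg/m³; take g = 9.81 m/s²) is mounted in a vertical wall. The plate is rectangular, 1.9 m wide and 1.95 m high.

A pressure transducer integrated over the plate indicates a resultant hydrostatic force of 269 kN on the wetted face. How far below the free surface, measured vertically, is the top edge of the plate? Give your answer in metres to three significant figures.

γ = ρg = 1025 × 9.81 / 1000 = 10.05525 kN/m³.
A = 1.9 × 1.95 = 3.705 m².
From F = γ·h_c·A, the centroid depth is h_c = 269/(10.05525 × 3.705) = 7.22057 m.
The centroid lies 1.95/2 = 0.975 m below the top edge, so the top edge sits at h_top = 7.22057 − 0.975 = 6.24557 m below the surface.

d_top ≈ 6.25 m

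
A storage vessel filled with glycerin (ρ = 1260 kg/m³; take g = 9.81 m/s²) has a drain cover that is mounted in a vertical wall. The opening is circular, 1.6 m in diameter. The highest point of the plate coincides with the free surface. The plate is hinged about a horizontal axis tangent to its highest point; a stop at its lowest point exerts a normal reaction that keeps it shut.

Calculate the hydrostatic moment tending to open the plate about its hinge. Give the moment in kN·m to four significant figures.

M ≈ 19.88 kN·m

γ = ρg = 1260 × 9.81 / 1000 = 12.3606 kN/m³.
The centroid is at the centre, 0.8 m below the top of the plate, so the centroid depth is h_c = 0.8 m.
A = π(0.8)² = 2.01062 m².
Resultant F = γ·h_c·A = 12.3606 × 0.8 × 2.01062 = 19.882 kN.
I_c = πr⁴/4 = π × 0.8⁴/4 = 0.321699 m⁴.
Centre of pressure: y_p = y_c + I_c/(y_c·A) = 0.8 + 0.321699/(0.8 × 2.01062) = 0.8 + 0.2 = 1 m along the plane.
The resultant acts 0.8 + 0.2 = 1 m (along the plate) below the hinge at the top edge, so the moment about the hinge is M = F × 1 = 19.882 × 1 = 19.882 kN·m.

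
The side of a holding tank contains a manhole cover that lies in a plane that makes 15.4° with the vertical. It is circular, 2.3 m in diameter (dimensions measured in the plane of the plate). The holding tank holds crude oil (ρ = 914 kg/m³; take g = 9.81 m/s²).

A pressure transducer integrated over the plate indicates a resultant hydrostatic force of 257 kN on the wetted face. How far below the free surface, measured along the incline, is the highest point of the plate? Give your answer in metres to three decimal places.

γ = ρg = 914 × 9.81 / 1000 = 8.96634 kN/m³.
A = π(1.15)² = 4.15476 m².
From F = γ·h_c·A, the centroid depth is h_c = 257/(8.96634 × 4.15476) = 6.89877 m.
The plate makes 15.4° with the vertical, i.e. θ = 90° − 15.4° = 74.6° to the horizontal. Measuring y along the incline from the free-surface line, vertical depth h = y·sinθ with sinθ = 0.964095.
Along the incline, y_c = h_c/sinθ = 6.89877/0.964095 = 7.1557 m.
The centroid is at the centre, 1.15 m below the top of the plate, so the highest point sits at y_top = 7.1557 − 1.15 = 6.0057 m along the incline.

y_top ≈ 6.006 m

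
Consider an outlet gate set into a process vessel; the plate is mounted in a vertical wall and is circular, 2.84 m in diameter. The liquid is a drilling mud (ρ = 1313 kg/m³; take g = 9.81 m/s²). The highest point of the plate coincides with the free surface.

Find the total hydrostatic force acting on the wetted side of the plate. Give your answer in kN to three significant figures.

γ = ρg = 1313 × 9.81 / 1000 = 12.88053 kN/m³.
The centroid is at the centre, 1.42 m below the top of the plate, so the centroid depth is h_c = 1.42 m.
A = π(1.42)² = 6.33471 m².
Resultant F = γ·h_c·A = 12.88053 × 1.42 × 6.33471 = 115.864 kN.

F ≈ 116 kN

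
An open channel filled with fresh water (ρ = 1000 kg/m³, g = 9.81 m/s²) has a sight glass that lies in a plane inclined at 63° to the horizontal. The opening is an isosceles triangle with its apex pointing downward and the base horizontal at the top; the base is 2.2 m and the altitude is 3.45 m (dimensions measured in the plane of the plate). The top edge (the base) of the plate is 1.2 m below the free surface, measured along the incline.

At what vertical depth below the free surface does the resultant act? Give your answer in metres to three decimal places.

h_p = 2.345 m

γ = ρg = 1000 × 9.81 = 9810 N/m³ = 9.81 kN/m³.
Let θ = 63° be the plate's angle to the horizontal; measure y along the incline from where the plane meets the free surface. Vertical depth h = y·sinθ with sinθ = 0.891007.
With the apex down, the centroid sits h/3 = 3.45/3 = 1.15 m below the base (the top edge), so y_c = 1.2 + 1.15 = 2.35 m and h_c = 2.35 × 0.891007 = 2.09387 m.
A = ½ × 2.2 × 3.45 = 3.795 m².
Resultant F = γ·h_c·A = 9.81 × 2.09387 × 3.795 = 77.9526 kN.
I_c = b·h³/36 = 2.2 × 3.45³/36 = 2.50944 m⁴.
Centre of pressure: y_p = y_c + I_c/(y_c·A) = 2.35 + 2.50944/(2.35 × 3.795) = 2.35 + 0.281383 = 2.63138 m along the plane.
Vertically, h_p = y_p·sinθ = 2.63138 × 0.891007 = 2.34458 m.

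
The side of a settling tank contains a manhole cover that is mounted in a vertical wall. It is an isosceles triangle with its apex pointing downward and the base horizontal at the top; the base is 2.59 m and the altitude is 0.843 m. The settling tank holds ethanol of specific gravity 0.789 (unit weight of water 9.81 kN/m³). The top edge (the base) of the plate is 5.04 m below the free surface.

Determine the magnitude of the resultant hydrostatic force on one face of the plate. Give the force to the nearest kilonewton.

γ = 0.789 × 9.81 = 7.74009 kN/m³.
With the apex down, the centroid sits h/3 = 0.843/3 = 0.281 m below the base (the top edge), so the centroid depth is h_c = 5.04 + 0.281 = 5.321 m.
A = ½ × 2.59 × 0.843 = 1.09168 m².
Resultant F = γ·h_c·A = 7.74009 × 5.321 × 1.09168 = 44.9609 kN.

F ≈ 45 kN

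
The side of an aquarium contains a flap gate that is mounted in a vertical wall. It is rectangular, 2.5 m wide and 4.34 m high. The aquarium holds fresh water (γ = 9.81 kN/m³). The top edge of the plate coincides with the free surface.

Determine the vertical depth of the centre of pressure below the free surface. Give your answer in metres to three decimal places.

h_p = 2.893 m

γ = 9.81 kN/m³.
The centroid lies 4.34/2 = 2.17 m below the top edge, so the centroid depth is h_c = 2.17 m.
A = 2.5 × 4.34 = 10.85 m².
Resultant F = γ·h_c·A = 9.81 × 2.17 × 10.85 = 230.972 kN.
I_c = b·h³/12 = 2.5 × 4.34³/12 = 17.0305 m⁴.
Centre of pressure: y_p = y_c + I_c/(y_c·A) = 2.17 + 17.0305/(2.17 × 10.85) = 2.17 + 0.723332 = 2.89333 m along the plane.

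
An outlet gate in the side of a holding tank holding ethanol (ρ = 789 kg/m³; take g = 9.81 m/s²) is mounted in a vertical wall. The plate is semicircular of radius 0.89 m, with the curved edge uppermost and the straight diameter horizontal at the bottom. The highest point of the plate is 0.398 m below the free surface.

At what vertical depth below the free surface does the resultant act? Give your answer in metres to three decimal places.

h_p = 0.971 m

γ = ρg = 789 × 9.81 / 1000 = 7.74009 kN/m³.
The centroid lies 4r/(3π) = 0.377728 m above the diameter, so r − 4r/(3π) = 0.89 − 0.377728 = 0.512272 m below the topmost point, so the centroid depth is h_c = 0.398 + 0.512272 = 0.910272 m.
A = πr²/2 = π × 0.89²/2 = 1.24423 m².
Resultant F = γ·h_c·A = 7.74009 × 0.910272 × 1.24423 = 8.76633 kN.
I_c = (π/8 − 8/(9π))·r⁴ = 0.109757 × 0.89⁴ = 0.068864 m⁴.
Centre of pressure: y_p = y_c + I_c/(y_c·A) = 0.910272 + 0.068864/(0.910272 × 1.24423) = 0.910272 + 0.0608024 = 0.971074 m along the plane.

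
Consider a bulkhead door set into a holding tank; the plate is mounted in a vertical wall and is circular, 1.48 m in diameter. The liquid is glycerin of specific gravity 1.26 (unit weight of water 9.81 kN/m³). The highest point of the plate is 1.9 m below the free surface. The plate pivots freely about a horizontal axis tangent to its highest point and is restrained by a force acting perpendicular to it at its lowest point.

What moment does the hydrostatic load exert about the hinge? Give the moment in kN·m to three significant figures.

M ≈ 44.5 kN·m

γ = 1.26 × 9.81 = 12.3606 kN/m³.
The centroid is at the centre, 0.74 m below the top of the plate, so the centroid depth is h_c = 1.9 + 0.74 = 2.64 m.
A = π(0.74)² = 1.72034 m².
Resultant F = γ·h_c·A = 12.3606 × 2.64 × 1.72034 = 56.1381 kN.
I_c = πr⁴/4 = π × 0.74⁴/4 = 0.235514 m⁴.
Centre of pressure: y_p = y_c + I_c/(y_c·A) = 2.64 + 0.235514/(2.64 × 1.72034) = 2.64 + 0.0518559 = 2.69186 m along the plane.
The resultant acts 0.74 + 0.0518559 = 0.791856 m (along the plate) below the hinge at the top edge, so the moment about the hinge is M = F × 0.791856 = 56.1381 × 0.791856 = 44.4533 kN·m.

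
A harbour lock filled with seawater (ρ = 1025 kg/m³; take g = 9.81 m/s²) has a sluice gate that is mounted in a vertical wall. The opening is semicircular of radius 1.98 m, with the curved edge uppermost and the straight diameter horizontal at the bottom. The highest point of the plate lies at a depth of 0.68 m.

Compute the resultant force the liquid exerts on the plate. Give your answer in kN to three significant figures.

F ≈ 113 kN

γ = ρg = 1025 × 9.81 / 1000 = 10.05525 kN/m³.
The centroid lies 4r/(3π) = 0.840338 m above the diameter, so r − 4r/(3π) = 1.98 − 0.840338 = 1.13966 m below the topmost point, so the centroid depth is h_c = 0.68 + 1.13966 = 1.81966 m.
A = πr²/2 = π × 1.98²/2 = 6.15815 m².
Resultant F = γ·h_c·A = 10.05525 × 1.81966 × 6.15815 = 112.677 kN.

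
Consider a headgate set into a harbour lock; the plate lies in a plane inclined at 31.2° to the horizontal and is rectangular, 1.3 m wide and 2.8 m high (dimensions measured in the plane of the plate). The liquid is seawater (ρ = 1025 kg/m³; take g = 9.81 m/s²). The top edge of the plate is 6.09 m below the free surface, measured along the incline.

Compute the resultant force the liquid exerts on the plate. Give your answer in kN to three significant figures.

γ = ρg = 1025 × 9.81 / 1000 = 10.05525 kN/m³.
Let θ = 31.2° be the plate's angle to the horizontal; measure y along the incline from where the plane meets the free surface. Vertical depth h = y·sinθ with sinθ = 0.518027.
The centroid lies 2.8/2 = 1.4 m below the top edge, so y_c = 6.09 + 1.4 = 7.49 m and h_c = 7.49 × 0.518027 = 3.88002 m.
A = 1.3 × 2.8 = 3.64 m².
Resultant F = γ·h_c·A = 10.05525 × 3.88002 × 3.64 = 142.013 kN.

F ≈ 142 kN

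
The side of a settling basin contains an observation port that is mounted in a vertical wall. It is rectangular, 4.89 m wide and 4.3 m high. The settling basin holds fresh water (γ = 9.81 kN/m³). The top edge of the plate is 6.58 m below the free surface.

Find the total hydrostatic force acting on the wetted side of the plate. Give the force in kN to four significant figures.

γ = 9.81 kN/m³.
The centroid lies 4.3/2 = 2.15 m below the top edge, so the centroid depth is h_c = 6.58 + 2.15 = 8.73 m.
A = 4.89 × 4.3 = 21.027 m².
Resultant F = γ·h_c·A = 9.81 × 8.73 × 21.027 = 1800.78 kN.

F ≈ 1801 kN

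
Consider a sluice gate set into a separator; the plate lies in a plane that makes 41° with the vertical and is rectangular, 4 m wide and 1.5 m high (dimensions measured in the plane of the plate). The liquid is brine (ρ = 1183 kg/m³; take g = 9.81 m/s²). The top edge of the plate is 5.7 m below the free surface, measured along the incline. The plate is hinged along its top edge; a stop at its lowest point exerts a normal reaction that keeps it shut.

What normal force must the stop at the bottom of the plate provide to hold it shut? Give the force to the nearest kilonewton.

γ = ρg = 1183 × 9.81 / 1000 = 11.60523 kN/m³.
The plate makes 41° with the vertical, i.e. θ = 90° − 41° = 49° to the horizontal. Measuring y along the incline from the free-surface line, vertical depth h = y·sinθ with sinθ = 0.754710.
The centroid lies 1.5/2 = 0.75 m below the top edge, so y_c = 5.7 + 0.75 = 6.45 m and h_c = 6.45 × 0.754710 = 4.86788 m.
A = 4 × 1.5 = 6 m².
Resultant F = γ·h_c·A = 11.60523 × 4.86788 × 6 = 338.957 kN.
I_c = b·h³/12 = 4 × 1.5³/12 = 1.125 m⁴.
Centre of pressure: y_p = y_c + I_c/(y_c·A) = 6.45 + 1.125/(6.45 × 6) = 6.45 + 0.0290698 = 6.47907 m along the plane.
The resultant acts 0.75 + 0.0290698 = 0.77907 m (along the plate) below the hinge at the top edge, so the moment about the hinge is M = F × 0.77907 = 338.957 × 0.77907 = 264.071 kN·m.
A normal force at the bottom, 1.5 m from the hinge, must supply this moment: P = 264.071/1.5 = 176.047 kN.

P ≈ 176 kN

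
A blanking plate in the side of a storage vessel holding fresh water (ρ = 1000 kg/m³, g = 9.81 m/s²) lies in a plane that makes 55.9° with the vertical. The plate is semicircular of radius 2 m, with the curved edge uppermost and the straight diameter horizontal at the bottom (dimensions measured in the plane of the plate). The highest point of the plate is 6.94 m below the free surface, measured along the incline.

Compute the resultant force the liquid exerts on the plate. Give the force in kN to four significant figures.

γ = ρg = 1000 × 9.81 = 9810 N/m³ = 9.81 kN/m³.
The plate makes 55.9° with the vertical, i.e. θ = 90° − 55.9° = 34.1° to the horizontal. Measuring y along the incline from the free-surface line, vertical depth h = y·sinθ with sinθ = 0.560639.
The centroid lies 4r/(3π) = 0.848826 m above the diameter, so r − 4r/(3π) = 2 − 0.848826 = 1.15117 m below the topmost point, so y_c = 6.94 + 1.15117 = 8.09117 m and h_c = 8.09117 × 0.560639 = 4.53623 m.
A = πr²/2 = π × 2²/2 = 6.28319 m².
Resultant F = γ·h_c·A = 9.81 × 4.53623 × 6.28319 = 279.605 kN.

F ≈ 279.6 kN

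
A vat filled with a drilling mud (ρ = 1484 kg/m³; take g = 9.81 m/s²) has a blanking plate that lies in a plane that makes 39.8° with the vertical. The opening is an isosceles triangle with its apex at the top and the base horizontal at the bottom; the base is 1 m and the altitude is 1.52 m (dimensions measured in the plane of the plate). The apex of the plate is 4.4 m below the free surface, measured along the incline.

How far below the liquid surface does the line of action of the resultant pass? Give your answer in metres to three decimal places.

h_p = 4.177 m

γ = ρg = 1484 × 9.81 / 1000 = 14.55804 kN/m³.
The plate makes 39.8° with the vertical, i.e. θ = 90° − 39.8° = 50.2° to the horizontal. Measuring y along the incline from the free-surface line, vertical depth h = y·sinθ with sinθ = 0.768284.
With the apex up, the centroid sits 2h/3 = 2 × 1.52/3 = 1.01333 m below the apex, so y_c = 4.4 + 1.01333 = 5.41333 m and h_c = 5.41333 × 0.768284 = 4.15897 m.
A = ½ × 1 × 1.52 = 0.76 m².
Resultant F = γ·h_c·A = 14.55804 × 4.15897 × 0.76 = 46.0153 kN.
I_c = b·h³/36 = 1 × 1.52³/36 = 0.0975502 m⁴.
Centre of pressure: y_p = y_c + I_c/(y_c·A) = 5.41333 + 0.0975502/(5.41333 × 0.76) = 5.41333 + 0.023711 = 5.43704 m along the plane.
Vertically, h_p = y_p·sinθ = 5.43704 × 0.768284 = 4.17719 m.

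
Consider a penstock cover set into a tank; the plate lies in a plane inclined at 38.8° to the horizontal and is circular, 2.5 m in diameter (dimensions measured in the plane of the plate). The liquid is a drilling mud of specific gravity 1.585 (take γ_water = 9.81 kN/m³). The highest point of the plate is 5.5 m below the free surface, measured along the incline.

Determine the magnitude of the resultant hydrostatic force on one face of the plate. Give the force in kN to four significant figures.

F ≈ 322.8 kN

γ = 1.585 × 9.81 = 15.54885 kN/m³.
Let θ = 38.8° be the plate's angle to the horizontal; measure y along the incline from where the plane meets the free surface. Vertical depth h = y·sinθ with sinθ = 0.626604.
The centroid is at the centre, 1.25 m below the top of the plate, so y_c = 5.5 + 1.25 = 6.75 m and h_c = 6.75 × 0.626604 = 4.22958 m.
A = π(1.25)² = 4.90874 m².
Resultant F = γ·h_c·A = 15.54885 × 4.22958 × 4.90874 = 322.824 kN.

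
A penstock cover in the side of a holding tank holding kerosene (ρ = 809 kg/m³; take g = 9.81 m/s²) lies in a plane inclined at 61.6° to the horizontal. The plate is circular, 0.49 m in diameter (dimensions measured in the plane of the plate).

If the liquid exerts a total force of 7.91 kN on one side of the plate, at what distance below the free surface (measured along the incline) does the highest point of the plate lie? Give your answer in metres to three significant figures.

y_top ≈ 5.76 m

γ = ρg = 809 × 9.81 / 1000 = 7.93629 kN/m³.
A = π(0.245)² = 0.188574 m².
From F = γ·h_c·A, the centroid depth is h_c = 7.91/(7.93629 × 0.188574) = 5.28539 m.
Let θ = 61.6° be the plate's angle to the horizontal; measure y along the incline from where the plane meets the free surface. Vertical depth h = y·sinθ with sinθ = 0.879649.
Along the incline, y_c = h_c/sinθ = 5.28539/0.879649 = 6.00852 m.
The centroid is at the centre, 0.245 m below the top of the plate, so the highest point sits at y_top = 6.00852 − 0.245 = 5.76352 m along the incline.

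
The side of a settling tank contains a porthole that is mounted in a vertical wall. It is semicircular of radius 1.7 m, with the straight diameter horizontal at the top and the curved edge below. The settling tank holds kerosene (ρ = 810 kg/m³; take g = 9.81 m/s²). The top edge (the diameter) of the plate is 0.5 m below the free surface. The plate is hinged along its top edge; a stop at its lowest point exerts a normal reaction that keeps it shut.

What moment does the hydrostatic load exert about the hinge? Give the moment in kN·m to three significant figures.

M ≈ 39.1 kN·m

γ = ρg = 810 × 9.81 / 1000 = 7.9461 kN/m³.
The centroid of a semicircle lies 4r/(3π) = 0.721502 m from the diameter, here below the top edge, so the centroid depth is h_c = 0.5 + 0.721502 = 1.2215 m.
A = πr²/2 = π × 1.7²/2 = 4.5396 m².
Resultant F = γ·h_c·A = 7.9461 × 1.2215 × 4.5396 = 44.0621 kN.
I_c = (π/8 − 8/(9π))·r⁴ = 0.109757 × 1.7⁴ = 0.916701 m⁴.
Centre of pressure: y_p = y_c + I_c/(y_c·A) = 1.2215 + 0.916701/(1.2215 × 4.5396) = 1.2215 + 0.165317 = 1.38682 m along the plane.
The resultant acts 0.721502 + 0.165317 = 0.886819 m (along the plate) below the hinge at the top edge, so the moment about the hinge is M = F × 0.886819 = 44.0621 × 0.886819 = 39.0751 kN·m.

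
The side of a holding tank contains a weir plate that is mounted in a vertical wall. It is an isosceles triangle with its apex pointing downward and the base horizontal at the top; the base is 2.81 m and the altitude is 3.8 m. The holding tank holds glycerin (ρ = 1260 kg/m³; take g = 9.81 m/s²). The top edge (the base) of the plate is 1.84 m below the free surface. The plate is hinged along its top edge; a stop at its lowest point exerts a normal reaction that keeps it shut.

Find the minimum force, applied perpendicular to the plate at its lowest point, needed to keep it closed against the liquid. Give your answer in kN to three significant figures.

P ≈ 82.3 kN

γ = ρg = 1260 × 9.81 / 1000 = 12.3606 kN/m³.
With the apex down, the centroid sits h/3 = 3.8/3 = 1.26667 m below the base (the top edge), so the centroid depth is h_c = 1.84 + 1.26667 = 3.10667 m.
A = ½ × 2.81 × 3.8 = 5.339 m².
Resultant F = γ·h_c·A = 12.3606 × 3.10667 × 5.339 = 205.019 kN.
I_c = b·h³/36 = 2.81 × 3.8³/36 = 4.28306 m⁴.
Centre of pressure: y_p = y_c + I_c/(y_c·A) = 3.10667 + 4.28306/(3.10667 × 5.339) = 3.10667 + 0.258225 = 3.36489 m along the plane.
The resultant acts 1.26667 + 0.258225 = 1.52489 m (along the plate) below the hinge at the top edge, so the moment about the hinge is M = F × 1.52489 = 205.019 × 1.52489 = 312.631 kN·m.
A normal force at the bottom, 3.8 m from the hinge, must supply this moment: P = 312.631/3.8 = 82.2713 kN.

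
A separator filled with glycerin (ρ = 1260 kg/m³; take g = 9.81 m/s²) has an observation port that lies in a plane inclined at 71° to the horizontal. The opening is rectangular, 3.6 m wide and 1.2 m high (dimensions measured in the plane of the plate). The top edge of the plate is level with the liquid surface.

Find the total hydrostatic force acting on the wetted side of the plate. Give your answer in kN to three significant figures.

F ≈ 30.3 kN

γ = ρg = 1260 × 9.81 / 1000 = 12.3606 kN/m³.
Let θ = 71° be the plate's angle to the horizontal; measure y along the incline from where the plane meets the free surface. Vertical depth h = y·sinθ with sinθ = 0.945519.
The centroid lies 1.2/2 = 0.6 m below the top edge, so y_c = 0.6 m and h_c = 0.6 × 0.945519 = 0.567311 m.
A = 3.6 × 1.2 = 4.32 m².
Resultant F = γ·h_c·A = 12.3606 × 0.567311 × 4.32 = 30.2932 kN.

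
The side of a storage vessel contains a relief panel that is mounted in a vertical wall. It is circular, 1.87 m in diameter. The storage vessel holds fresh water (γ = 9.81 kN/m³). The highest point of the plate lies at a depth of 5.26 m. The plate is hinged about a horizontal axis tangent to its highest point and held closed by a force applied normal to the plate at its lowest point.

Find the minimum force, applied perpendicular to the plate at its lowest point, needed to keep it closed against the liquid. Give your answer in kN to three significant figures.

P ≈ 86.6 kN

γ = 9.81 kN/m³.
The centroid is at the centre, 0.935 m below the top of the plate, so the centroid depth is h_c = 5.26 + 0.935 = 6.195 m.
A = π(0.935)² = 2.74646 m².
Resultant F = γ·h_c·A = 9.81 × 6.195 × 2.74646 = 166.91 kN.
I_c = πr⁴/4 = π × 0.935⁴/4 = 0.600256 m⁴.
Centre of pressure: y_p = y_c + I_c/(y_c·A) = 6.195 + 0.600256/(6.195 × 2.74646) = 6.195 + 0.0352795 = 6.23028 m along the plane.
The resultant acts 0.935 + 0.0352795 = 0.97028 m (along the plate) below the hinge at the top edge, so the moment about the hinge is M = F × 0.97028 = 166.91 × 0.97028 = 161.949 kN·m.
A normal force at the bottom, 1.87 m from the hinge, must supply this moment: P = 161.949/1.87 = 86.6037 kN.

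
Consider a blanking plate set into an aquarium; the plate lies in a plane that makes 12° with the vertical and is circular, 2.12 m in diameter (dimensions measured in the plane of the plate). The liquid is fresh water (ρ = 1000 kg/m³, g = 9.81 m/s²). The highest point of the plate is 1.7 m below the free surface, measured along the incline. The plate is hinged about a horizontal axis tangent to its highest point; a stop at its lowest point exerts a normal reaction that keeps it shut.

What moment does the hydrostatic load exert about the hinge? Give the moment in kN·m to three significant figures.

M ≈ 109 kN·m

γ = ρg = 1000 × 9.81 = 9810 N/m³ = 9.81 kN/m³.
The plate makes 12° with the vertical, i.e. θ = 90° − 12° = 78° to the horizontal. Measuring y along the incline from the free-surface line, vertical depth h = y·sinθ with sinθ = 0.978148.
The centroid is at the centre, 1.06 m below the top of the plate, so y_c = 1.7 + 1.06 = 2.76 m and h_c = 2.76 × 0.978148 = 2.69969 m.
A = π(1.06)² = 3.52989 m².
Resultant F = γ·h_c·A = 9.81 × 2.69969 × 3.52989 = 93.4855 kN.
I_c = πr⁴/4 = π × 1.06⁴/4 = 0.991547 m⁴.
Centre of pressure: y_p = y_c + I_c/(y_c·A) = 2.76 + 0.991547/(2.76 × 3.52989) = 2.76 + 0.101775 = 2.86177 m along the plane.
The resultant acts 1.06 + 0.101775 = 1.16178 m (along the plate) below the hinge at the top edge, so the moment about the hinge is M = F × 1.16178 = 93.4855 × 1.16178 = 108.61 kN·m.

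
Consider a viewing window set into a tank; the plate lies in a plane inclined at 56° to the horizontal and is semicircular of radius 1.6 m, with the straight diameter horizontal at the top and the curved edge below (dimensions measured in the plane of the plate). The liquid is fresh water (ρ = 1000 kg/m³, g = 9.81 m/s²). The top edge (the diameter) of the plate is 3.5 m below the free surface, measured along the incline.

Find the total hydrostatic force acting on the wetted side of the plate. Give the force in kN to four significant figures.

γ = ρg = 1000 × 9.81 = 9810 N/m³ = 9.81 kN/m³.
Let θ = 56° be the plate's angle to the horizontal; measure y along the incline from where the plane meets the free surface. Vertical depth h = y·sinθ with sinθ = 0.829038.
The centroid of a semicircle lies 4r/(3π) = 0.679061 m from the diameter, here below the top edge, so y_c = 3.5 + 0.679061 = 4.17906 m and h_c = 4.17906 × 0.829038 = 3.4646 m.
A = πr²/2 = π × 1.6²/2 = 4.02124 m².
Resultant F = γ·h_c·A = 9.81 × 3.4646 × 4.02124 = 136.673 kN.

F ≈ 136.7 kN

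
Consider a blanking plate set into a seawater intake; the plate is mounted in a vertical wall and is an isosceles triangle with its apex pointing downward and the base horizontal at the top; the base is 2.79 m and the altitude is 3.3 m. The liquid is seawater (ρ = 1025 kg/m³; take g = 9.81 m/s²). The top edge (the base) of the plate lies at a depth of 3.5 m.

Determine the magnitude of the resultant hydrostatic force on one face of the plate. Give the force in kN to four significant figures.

F ≈ 212.9 kN

γ = ρg = 1025 × 9.81 / 1000 = 10.05525 kN/m³.
With the apex down, the centroid sits h/3 = 3.3/3 = 1.1 m below the base (the top edge), so the centroid depth is h_c = 3.5 + 1.1 = 4.6 m.
A = ½ × 2.79 × 3.3 = 4.6035 m².
Resultant F = γ·h_c·A = 10.05525 × 4.6 × 4.6035 = 212.931 kN.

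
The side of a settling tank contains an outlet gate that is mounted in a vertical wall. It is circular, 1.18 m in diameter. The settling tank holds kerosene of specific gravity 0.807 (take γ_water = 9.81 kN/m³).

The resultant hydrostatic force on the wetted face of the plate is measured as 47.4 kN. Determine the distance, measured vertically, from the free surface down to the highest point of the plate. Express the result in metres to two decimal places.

d_top ≈ 4.88 m

γ = 0.807 × 9.81 = 7.91667 kN/m³.
A = π(0.59)² = 1.09359 m².
From F = γ·h_c·A, the centroid depth is h_c = 47.4/(7.91667 × 1.09359) = 5.47496 m.
The centroid is at the centre, 0.59 m below the top of the plate, so the highest point sits at h_top = 5.47496 − 0.59 = 4.88496 m below the surface.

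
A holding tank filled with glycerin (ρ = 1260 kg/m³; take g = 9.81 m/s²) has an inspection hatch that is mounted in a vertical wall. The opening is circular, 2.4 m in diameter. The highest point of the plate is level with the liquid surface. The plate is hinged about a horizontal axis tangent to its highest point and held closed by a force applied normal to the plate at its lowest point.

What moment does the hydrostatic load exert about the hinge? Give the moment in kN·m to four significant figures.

M ≈ 100.7 kN·m

γ = ρg = 1260 × 9.81 / 1000 = 12.3606 kN/m³.
The centroid is at the centre, 1.2 m below the top of the plate, so the centroid depth is h_c = 1.2 m.
A = π(1.2)² = 4.52389 m².
Resultant F = γ·h_c·A = 12.3606 × 1.2 × 4.52389 = 67.1016 kN.
I_c = πr⁴/4 = π × 1.2⁴/4 = 1.6286 m⁴.
Centre of pressure: y_p = y_c + I_c/(y_c·A) = 1.2 + 1.6286/(1.2 × 4.52389) = 1.2 + 0.3 = 1.5 m along the plane.
The resultant acts 1.2 + 0.3 = 1.5 m (along the plate) below the hinge at the top edge, so the moment about the hinge is M = F × 1.5 = 67.1016 × 1.5 = 100.652 kN·m.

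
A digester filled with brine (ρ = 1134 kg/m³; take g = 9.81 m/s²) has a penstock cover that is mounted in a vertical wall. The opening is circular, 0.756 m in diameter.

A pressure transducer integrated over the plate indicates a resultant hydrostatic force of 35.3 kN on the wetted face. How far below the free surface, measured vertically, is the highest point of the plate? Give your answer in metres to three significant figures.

d_top ≈ 6.69 m

γ = ρg = 1134 × 9.81 / 1000 = 11.12454 kN/m³.
A = π(0.378)² = 0.448883 m².
From F = γ·h_c·A, the centroid depth is h_c = 35.3/(11.12454 × 0.448883) = 7.06902 m.
The centroid is at the centre, 0.378 m below the top of the plate, so the highest point sits at h_top = 7.06902 − 0.378 = 6.69102 m below the surface.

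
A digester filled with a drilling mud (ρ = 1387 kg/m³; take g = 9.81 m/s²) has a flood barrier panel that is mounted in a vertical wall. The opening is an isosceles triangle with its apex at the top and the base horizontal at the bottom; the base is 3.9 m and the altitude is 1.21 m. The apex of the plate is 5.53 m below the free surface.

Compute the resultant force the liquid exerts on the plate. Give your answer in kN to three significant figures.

γ = ρg = 1387 × 9.81 / 1000 = 13.60647 kN/m³.
With the apex up, the centroid sits 2h/3 = 2 × 1.21/3 = 0.806667 m below the apex, so the centroid depth is h_c = 5.53 + 0.806667 = 6.33667 m.
A = ½ × 3.9 × 1.21 = 2.3595 m².
Resultant F = γ·h_c·A = 13.60647 × 6.33667 × 2.3595 = 203.435 kN.

F ≈ 203 kN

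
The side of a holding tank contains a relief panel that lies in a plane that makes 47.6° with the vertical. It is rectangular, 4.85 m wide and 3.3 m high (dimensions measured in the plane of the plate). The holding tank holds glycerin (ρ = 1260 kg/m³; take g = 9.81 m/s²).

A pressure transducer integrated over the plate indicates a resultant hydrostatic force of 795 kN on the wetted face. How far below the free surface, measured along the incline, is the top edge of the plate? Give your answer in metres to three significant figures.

γ = ρg = 1260 × 9.81 / 1000 = 12.3606 kN/m³.
A = 4.85 × 3.3 = 16.005 m².
From F = γ·h_c·A, the centroid depth is h_c = 795/(12.3606 × 16.005) = 4.01857 m.
The plate makes 47.6° with the vertical, i.e. θ = 90° − 47.6° = 42.4° to the horizontal. Measuring y along the incline from the free-surface line, vertical depth h = y·sinθ with sinθ = 0.674302.
Along the incline, y_c = h_c/sinθ = 4.01857/0.674302 = 5.9596 m.
The centroid lies 3.3/2 = 1.65 m below the top edge, so the top edge sits at y_top = 5.9596 − 1.65 = 4.3096 m along the incline.

y_top ≈ 4.31 m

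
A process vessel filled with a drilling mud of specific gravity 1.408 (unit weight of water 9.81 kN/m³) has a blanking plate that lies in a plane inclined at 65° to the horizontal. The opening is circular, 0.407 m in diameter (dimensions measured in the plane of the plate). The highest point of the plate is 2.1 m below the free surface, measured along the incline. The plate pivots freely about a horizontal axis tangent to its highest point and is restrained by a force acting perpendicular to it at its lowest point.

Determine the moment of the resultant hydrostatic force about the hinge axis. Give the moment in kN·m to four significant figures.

γ = 1.408 × 9.81 = 13.81248 kN/m³.
Let θ = 65° be the plate's angle to the horizontal; measure y along the incline from where the plane meets the free surface. Vertical depth h = y·sinθ with sinθ = 0.906308.
The centroid is at the centre, 0.2035 m below the top of the plate, so y_c = 2.1 + 0.2035 = 2.3035 m and h_c = 2.3035 × 0.906308 = 2.08768 m.
A = π(0.2035)² = 0.1301 m².
Resultant F = γ·h_c·A = 13.81248 × 2.08768 × 0.1301 = 3.75157 kN.
I_c = πr⁴/4 = π × 0.2035⁴/4 = 0.00134694 m⁴.
Centre of pressure: y_p = y_c + I_c/(y_c·A) = 2.3035 + 0.00134694/(2.3035 × 0.1301) = 2.3035 + 0.00449451 = 2.30799 m along the plane.
The resultant acts 0.2035 + 0.00449451 = 0.207995 m (along the plate) below the hinge at the top edge, so the moment about the hinge is M = F × 0.207995 = 3.75157 × 0.207995 = 0.780308 kN·m.

M ≈ 0.7803 kN·m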